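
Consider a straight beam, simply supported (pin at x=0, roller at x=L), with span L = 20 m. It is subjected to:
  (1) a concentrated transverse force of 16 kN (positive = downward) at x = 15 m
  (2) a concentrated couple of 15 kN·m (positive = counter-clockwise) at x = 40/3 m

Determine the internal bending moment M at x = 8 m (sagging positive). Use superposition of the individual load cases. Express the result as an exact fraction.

M(8) = 38 kN·m

Load 1 — point force P=16 kN at a=15 m (b=L-a=5):
  M_1 = Pbx/L  [x≤a] = 16·5·8/20 = 32 kN·m
Load 2 — applied couple M₀=15 kN·m at a=40/3 m (b=L-a=20/3):
  M_2 = M₀x/L  [x≤a] = 15·8/20 = 6 kN·m
Superposition: M = Σ M_i = 38 kN·m ≈ 38.000000 kN·m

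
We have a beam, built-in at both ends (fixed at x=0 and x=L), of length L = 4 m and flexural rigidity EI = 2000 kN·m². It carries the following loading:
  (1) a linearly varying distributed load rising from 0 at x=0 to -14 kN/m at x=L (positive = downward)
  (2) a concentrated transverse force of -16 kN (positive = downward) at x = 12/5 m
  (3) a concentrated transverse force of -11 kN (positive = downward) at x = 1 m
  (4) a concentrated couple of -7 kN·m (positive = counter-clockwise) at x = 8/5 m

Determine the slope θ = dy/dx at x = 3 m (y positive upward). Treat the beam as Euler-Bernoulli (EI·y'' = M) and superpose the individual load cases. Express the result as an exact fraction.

θ(3) = -62741/16000000 rad

Load 1 — triangular load w₀=-14 kN/m (0→w₀ over full span):
  θ_1 = -w₀(2x(L-x)(L-2x)(x+2L)+x²(L-x)²)/(120LEI) = -(-14)·(2·3·(4-3)·(4-2·3)·(3+2·4)+3²·(4-3)²)/(120·4·2000) = -287/160000 rad
Load 2 — point force P=-16 kN at a=12/5 m (b=L-a=8/5):
  θ_2 = Pa²(L-x)(2bL-(3b+a)(L-x))/(2L³EI)  [x>a] = (-16)·(12/5)²·(4-3)·(2·(8/5)·4-(3·(8/5)+(12/5))·(4-3))/(2·4³·2000) = -63/31250 rad
Load 3 — point force P=-11 kN at a=1 m (b=L-a=3):
  θ_3 = Pa²(L-x)(2bL-(3b+a)(L-x))/(2L³EI)  [x>a] = (-11)·1²·(4-3)·(2·3·4-(3·3+1)·(4-3))/(2·4³·2000) = -77/128000 rad
Load 4 — applied couple M₀=-7 kN·m at a=8/5 m (b=L-a=12/5):
  θ_4 = (R_Ax²/2 - M_Ax - M₀(x-a))/EI  [x>a] with R_A=-63/25, M_A=-21/25 = ((-63/25)·3²/2 - (-21/25)·3 - (-7)·(3-(8/5)))/2000 = 49/100000 rad
Superposition: θ = Σ θ_i = -62741/16000000 rad ≈ -0.003921 rad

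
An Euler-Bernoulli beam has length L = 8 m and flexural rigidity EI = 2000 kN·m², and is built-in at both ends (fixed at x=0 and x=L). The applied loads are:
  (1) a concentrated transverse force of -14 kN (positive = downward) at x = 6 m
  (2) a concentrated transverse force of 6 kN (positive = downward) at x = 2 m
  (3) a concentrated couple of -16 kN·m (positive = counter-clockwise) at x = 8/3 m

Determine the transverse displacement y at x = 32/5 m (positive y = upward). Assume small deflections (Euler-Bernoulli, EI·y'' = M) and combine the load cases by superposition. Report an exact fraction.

y(32/5) = 341/140625 m

Load 1 — point force P=-14 kN at a=6 m (b=L-a=2):
  y_1 = -Pa²(L-x)²(3bL-(3b+a)(L-x))/(6L³EI)  [x>a] = -(-14)·6²·(8-(32/5))²·(3·2·8-(3·2+6)·(8-(32/5)))/(6·8³·2000) = 189/31250 m
Load 2 — point force P=6 kN at a=2 m (b=L-a=6):
  y_2 = -Pa²(L-x)²(3bL-(3b+a)(L-x))/(6L³EI)  [x>a] = -6·2²·(8-(32/5))²·(3·6·8-(3·6+2)·(8-(32/5)))/(6·8³·2000) = -7/6250 m
Load 3 — applied couple M₀=-16 kN·m at a=8/3 m (b=L-a=16/3):
  y_3 = (R_Ax³/6 - M_Ax²/2 - M₀(x-a)²/2)/EI  [x>a] with R_A=-8/3, M_A=0 = ((-8/3)·(32/5)³/6 - 0·(32/5)²/2 - (-16)·((32/5)-(8/3))²/2)/2000 = -352/140625 m
Superposition: y = Σ y_i = 341/140625 m ≈ 0.002425 m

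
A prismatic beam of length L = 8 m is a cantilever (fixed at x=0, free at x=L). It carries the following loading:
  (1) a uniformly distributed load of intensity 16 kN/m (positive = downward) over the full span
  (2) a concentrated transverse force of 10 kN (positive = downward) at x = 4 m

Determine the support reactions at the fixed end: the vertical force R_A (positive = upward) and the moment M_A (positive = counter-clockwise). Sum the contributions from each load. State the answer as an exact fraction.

R_A = 138 kN, M_A = 552 kN·m

Load 1 — uniform load w=16 kN/m over full span:
  R_A = wL = 16·8 = 128 kN
  M_A = wL²/2 = 16·8²/2 = 512 kN·m
Load 2 — point force P=10 kN at a=4 m (b=L-a=4):
  R_A = P = 10 kN
  M_A = Pa = 10·4 = 40 kN·m
Superposition: R_A = 138 kN, M_A = 552 kN·m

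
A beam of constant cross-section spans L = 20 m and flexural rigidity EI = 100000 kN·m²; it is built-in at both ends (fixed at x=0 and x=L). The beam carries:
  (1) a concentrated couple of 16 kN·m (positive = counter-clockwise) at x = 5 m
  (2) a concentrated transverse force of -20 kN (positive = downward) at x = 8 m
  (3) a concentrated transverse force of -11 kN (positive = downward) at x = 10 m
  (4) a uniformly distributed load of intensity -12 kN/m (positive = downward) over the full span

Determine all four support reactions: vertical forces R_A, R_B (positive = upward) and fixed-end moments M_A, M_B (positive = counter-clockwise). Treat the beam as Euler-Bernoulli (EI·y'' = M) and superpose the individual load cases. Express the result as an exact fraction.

Load 1 — applied couple M₀=16 kN·m at a=5 m (b=L-a=15):
  R_A = 6M₀ab/L³ = 6·16·5·15/20³ = 9/10 kN
  M_A = M₀b(2a-b)/L² = 16·15·(2·5-15)/20² = -3 kN·m
  R_B = -6M₀ab/L³ = -6·16·5·15/20³ = -9/10 kN
  M_B = M₀a(2b-a)/L² = 16·5·(2·15-5)/20² = 5 kN·m
Load 2 — point force P=-20 kN at a=8 m (b=L-a=12):
  R_A = Pb²(3a+b)/L³ = (-20)·12²·(3·8+12)/20³ = -324/25 kN
  M_A = Pab²/L² = (-20)·8·12²/20² = -288/5 kN·m
  R_B = Pa²(a+3b)/L³ = (-20)·8²·(8+3·12)/20³ = -176/25 kN
  M_B = -Pa²b/L² = -(-20)·8²·12/20² = 192/5 kN·m
Load 3 — point force P=-11 kN at a=10 m (b=L-a=10):
  R_A = Pb²(3a+b)/L³ = (-11)·10²·(3·10+10)/20³ = -11/2 kN
  M_A = Pab²/L² = (-11)·10·10²/20² = -55/2 kN·m
  R_B = Pa²(a+3b)/L³ = (-11)·10²·(10+3·10)/20³ = -11/2 kN
  M_B = -Pa²b/L² = -(-11)·10²·10/20² = 55/2 kN·m
Load 4 — uniform load w=-12 kN/m over full span:
  R_A = wL/2 = (-12)·20/2 = -120 kN
  M_A = wL²/12 = (-12)·20²/12 = -400 kN·m
  R_B = wL/2 = (-12)·20/2 = -120 kN
  M_B = -wL²/12 = -(-12)·20²/12 = 400 kN·m
Superposition: R_A = -3439/25 kN, M_A = -4881/10 kN·m, R_B = -3336/25 kN, M_B = 4709/10 kN·m

R_A = -3439/25 kN, M_A = -4881/10 kN·m, R_B = -3336/25 kN, M_B = 4709/10 kN·m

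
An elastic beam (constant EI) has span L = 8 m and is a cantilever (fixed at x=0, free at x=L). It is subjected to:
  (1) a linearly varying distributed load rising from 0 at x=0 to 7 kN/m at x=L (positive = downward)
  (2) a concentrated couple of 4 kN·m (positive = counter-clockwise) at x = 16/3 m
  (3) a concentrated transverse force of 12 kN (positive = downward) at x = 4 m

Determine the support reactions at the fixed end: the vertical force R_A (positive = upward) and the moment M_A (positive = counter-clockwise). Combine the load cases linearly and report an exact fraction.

R_A = 40 kN, M_A = 580/3 kN·m

Load 1 — triangular load w₀=7 kN/m (0→w₀ over full span):
  R_A = w₀L/2 = 7·8/2 = 28 kN
  M_A = w₀L²/3 = 7·8²/3 = 448/3 kN·m
Load 2 — applied couple M₀=4 kN·m at a=16/3 m (b=L-a=8/3):
  R_A = 0 kN
  M_A = -M₀ = -4 kN·m
Load 3 — point force P=12 kN at a=4 m (b=L-a=4):
  R_A = P = 12 kN
  M_A = Pa = 12·4 = 48 kN·m
Superposition: R_A = 40 kN, M_A = 580/3 kN·m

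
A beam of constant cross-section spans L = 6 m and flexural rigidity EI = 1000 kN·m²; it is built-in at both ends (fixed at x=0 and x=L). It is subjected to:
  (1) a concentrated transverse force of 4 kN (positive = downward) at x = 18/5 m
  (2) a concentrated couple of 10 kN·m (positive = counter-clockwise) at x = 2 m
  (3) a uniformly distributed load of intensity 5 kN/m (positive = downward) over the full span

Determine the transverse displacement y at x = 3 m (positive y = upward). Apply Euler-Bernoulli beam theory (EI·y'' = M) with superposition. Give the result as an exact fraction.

y(3) = -15907/1000000 m

Load 1 — point force P=4 kN at a=18/5 m (b=L-a=12/5):
  y_1 = -Pb²x²(3aL-(3a+b)x)/(6L³EI)  [x≤a] = -4·(12/5)²·3²·(3·(18/5)·6-(3·(18/5)+(12/5))·3)/(6·6³·1000) = -63/15625 m
Load 2 — applied couple M₀=10 kN·m at a=2 m (b=L-a=4):
  y_2 = (R_Ax³/6 - M_Ax²/2 - M₀(x-a)²/2)/EI  [x>a] with R_A=20/9, M_A=0 = ((20/9)·3³/6 - 0·3²/2 - 10·(3-2)²/2)/1000 = 1/200 m
Load 3 — uniform load w=5 kN/m over full span:
  y_3 = -wx²(L-x)²/(24EI) = -5·3²·(6-3)²/(24·1000) = -27/1600 m
Superposition: y = Σ y_i = -15907/1000000 m ≈ -0.015907 m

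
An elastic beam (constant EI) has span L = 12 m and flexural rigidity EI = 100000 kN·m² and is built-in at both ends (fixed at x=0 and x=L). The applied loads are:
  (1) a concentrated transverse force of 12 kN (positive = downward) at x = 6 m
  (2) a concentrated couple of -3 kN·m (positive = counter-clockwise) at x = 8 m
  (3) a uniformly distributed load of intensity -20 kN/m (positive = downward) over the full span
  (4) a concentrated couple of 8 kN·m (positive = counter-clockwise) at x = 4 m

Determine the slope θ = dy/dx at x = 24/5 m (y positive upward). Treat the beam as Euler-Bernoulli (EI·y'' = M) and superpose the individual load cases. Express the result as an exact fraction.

Load 1 — point force P=12 kN at a=6 m (b=L-a=6):
  θ_1 = -Pb²x(2aL-(3a+b)x)/(2L³EI)  [x≤a] = -12·6²·(24/5)·(2·6·12-(3·6+6)·(24/5))/(2·12³·100000) = -27/156250 rad
Load 2 — applied couple M₀=-3 kN·m at a=8 m (b=L-a=4):
  θ_2 = (R_Ax²/2 - M_Ax)/EI  [x≤a] with R_A=-1/3, M_A=-1 = ((-1/3)·(24/5)²/2 - (-1)·(24/5))/100000 = 3/312500 rad
Load 3 — uniform load w=-20 kN/m over full span:
  θ_3 = -wx(L-x)(L-2x)/(12EI) = -(-20)·(24/5)·(12-(24/5))·(12-2·(24/5))/(12·100000) = 108/78125 rad
Load 4 — applied couple M₀=8 kN·m at a=4 m (b=L-a=8):
  θ_4 = (R_Ax²/2 - M_Ax - M₀(x-a))/EI  [x>a] with R_A=8/9, M_A=0 = ((8/9)·(24/5)²/2 - 0·(24/5) - 8·((24/5)-4))/100000 = 3/78125 rad
Superposition: θ = Σ θ_i = 393/312500 rad ≈ 0.001258 rad

θ(24/5) = 393/312500 rad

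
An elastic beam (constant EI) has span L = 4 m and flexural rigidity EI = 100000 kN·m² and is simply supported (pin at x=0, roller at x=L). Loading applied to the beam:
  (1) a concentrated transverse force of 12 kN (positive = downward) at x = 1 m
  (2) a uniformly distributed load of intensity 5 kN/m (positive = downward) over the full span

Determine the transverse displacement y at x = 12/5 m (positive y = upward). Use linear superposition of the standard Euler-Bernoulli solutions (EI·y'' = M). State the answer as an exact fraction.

Load 1 — point force P=12 kN at a=1 m (b=L-a=3):
  y_1 = -Pa(L-x)(2Lx-a²-x²)/(6LEI)  [x>a] = -12·1·(4-(12/5))·(2·4·(12/5)-1²-(12/5)²)/(6·4·100000) = -311/3125000 m
Load 2 — uniform load w=5 kN/m over full span:
  y_2 = -wx(L³-2Lx²+x³)/(24EI) = -5·(12/5)·(4³-2·4·(12/5)²+(12/5)³)/(24·100000) = -62/390625 m
Superposition: y = Σ y_i = -807/3125000 m ≈ -0.000258 m

y(12/5) = -807/3125000 m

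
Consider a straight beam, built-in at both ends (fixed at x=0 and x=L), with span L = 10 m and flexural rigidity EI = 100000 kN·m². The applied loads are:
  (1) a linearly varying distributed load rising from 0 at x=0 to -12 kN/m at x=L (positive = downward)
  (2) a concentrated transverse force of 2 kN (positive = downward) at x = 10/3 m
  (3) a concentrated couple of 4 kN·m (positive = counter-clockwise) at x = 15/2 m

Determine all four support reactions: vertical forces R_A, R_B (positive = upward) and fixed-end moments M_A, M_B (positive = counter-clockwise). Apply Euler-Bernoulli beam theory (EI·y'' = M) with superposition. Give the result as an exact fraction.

Load 1 — triangular load w₀=-12 kN/m (0→w₀ over full span):
  R_A = 3w₀L/20 = 3·(-12)·10/20 = -18 kN
  M_A = w₀L²/30 = (-12)·10²/30 = -40 kN·m
  R_B = 7w₀L/20 = 7·(-12)·10/20 = -42 kN
  M_B = -w₀L²/20 = -(-12)·10²/20 = 60 kN·m
Load 2 — point force P=2 kN at a=10/3 m (b=L-a=20/3):
  R_A = Pb²(3a+b)/L³ = 2·(20/3)²·(3·(10/3)+(20/3))/10³ = 40/27 kN
  M_A = Pab²/L² = 2·(10/3)·(20/3)²/10² = 80/27 kN·m
  R_B = Pa²(a+3b)/L³ = 2·(10/3)²·((10/3)+3·(20/3))/10³ = 14/27 kN
  M_B = -Pa²b/L² = -2·(10/3)²·(20/3)/10² = -40/27 kN·m
Load 3 — applied couple M₀=4 kN·m at a=15/2 m (b=L-a=5/2):
  R_A = 6M₀ab/L³ = 6·4·(15/2)·(5/2)/10³ = 9/20 kN
  M_A = M₀b(2a-b)/L² = 4·(5/2)·(2·(15/2)-(5/2))/10² = 5/4 kN·m
  R_B = -6M₀ab/L³ = -6·4·(15/2)·(5/2)/10³ = -9/20 kN
  M_B = M₀a(2b-a)/L² = 4·(15/2)·(2·(5/2)-(15/2))/10² = -3/4 kN·m
Superposition: R_A = -8677/540 kN, M_A = -3865/108 kN·m, R_B = -22643/540 kN, M_B = 6239/108 kN·m

R_A = -8677/540 kN, M_A = -3865/108 kN·m, R_B = -22643/540 kN, M_B = 6239/108 kN·m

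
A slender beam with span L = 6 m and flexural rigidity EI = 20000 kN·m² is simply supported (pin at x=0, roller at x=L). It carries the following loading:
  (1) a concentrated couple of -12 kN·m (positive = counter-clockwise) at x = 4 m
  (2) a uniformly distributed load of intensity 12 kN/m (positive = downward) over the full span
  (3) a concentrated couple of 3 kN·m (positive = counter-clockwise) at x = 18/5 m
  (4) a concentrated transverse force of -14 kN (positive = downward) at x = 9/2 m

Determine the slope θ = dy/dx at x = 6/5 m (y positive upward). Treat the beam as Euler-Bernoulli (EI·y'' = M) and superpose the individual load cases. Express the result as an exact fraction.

θ(6/5) = -126017/40000000 rad

Load 1 — applied couple M₀=-12 kN·m at a=4 m (b=L-a=2):
  θ_1 = (M₀x²/(2L)+C₁)/EI  [x≤a] with C₁=M₀(3b²-L²)/(6L)=8 = ((-12)·(6/5)²/(2·6)+8)/20000 = 41/125000 rad
Load 2 — uniform load w=12 kN/m over full span:
  θ_2 = -w(L³-6Lx²+4x³)/(24EI) = -12·(6³-6·6·(6/5)²+4·(6/5)³)/(24·20000) = -2673/625000 rad
Load 3 — applied couple M₀=3 kN·m at a=18/5 m (b=L-a=12/5):
  θ_3 = (M₀x²/(2L)+C₁)/EI  [x≤a] with C₁=M₀(3b²-L²)/(6L)=-39/25 = (3·(6/5)²/(2·6)+(-39/25))/20000 = -3/50000 rad
Load 4 — point force P=-14 kN at a=9/2 m (b=L-a=3/2):
  θ_4 = -Pb(L²-b²-3x²)/(6LEI)  [x≤a] = -(-14)·(3/2)·(6²-(3/2)²-3·(6/5)²)/(6·6·20000) = 6867/8000000 rad
Superposition: θ = Σ θ_i = -126017/40000000 rad ≈ -0.003150 rad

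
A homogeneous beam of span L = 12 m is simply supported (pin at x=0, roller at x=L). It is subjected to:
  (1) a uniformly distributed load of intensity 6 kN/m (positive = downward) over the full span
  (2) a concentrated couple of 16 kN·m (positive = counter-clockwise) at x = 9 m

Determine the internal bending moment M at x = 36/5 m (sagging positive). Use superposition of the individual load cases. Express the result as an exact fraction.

M(36/5) = 2832/25 kN·m

Load 1 — uniform load w=6 kN/m over full span:
  M_1 = wx(L-x)/2 = 6·(36/5)·(12-(36/5))/2 = 2592/25 kN·m
Load 2 — applied couple M₀=16 kN·m at a=9 m (b=L-a=3):
  M_2 = M₀x/L  [x≤a] = 16·(36/5)/12 = 48/5 kN·m
Superposition: M = Σ M_i = 2832/25 kN·m ≈ 113.280000 kN·m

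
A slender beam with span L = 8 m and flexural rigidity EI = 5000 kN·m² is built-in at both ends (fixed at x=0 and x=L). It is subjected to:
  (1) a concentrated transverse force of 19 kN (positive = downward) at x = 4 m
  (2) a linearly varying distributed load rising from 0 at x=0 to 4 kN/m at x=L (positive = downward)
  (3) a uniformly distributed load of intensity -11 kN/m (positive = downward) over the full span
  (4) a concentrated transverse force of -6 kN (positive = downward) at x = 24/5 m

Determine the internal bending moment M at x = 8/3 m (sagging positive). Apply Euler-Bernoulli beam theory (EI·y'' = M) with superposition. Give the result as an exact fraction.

Load 1 — point force P=19 kN at a=4 m (b=L-a=4):
  M_1 = Pb²(3a+b)x/L³ - Pab²/L²  [x≤a] = 19·4²·(3·4+4)·(8/3)/8³ - 19·4·4²/8² = 19/3 kN·m
Load 2 — triangular load w₀=4 kN/m (0→w₀ over full span):
  M_2 = 3w₀Lx/20 - w₀L²/30 - w₀x³/(6L) = 3·4·8·(8/3)/20 - 4·8²/30 - 4·(8/3)³/(6·8) = 1088/405 kN·m
Load 3 — uniform load w=-11 kN/m over full span:
  M_3 = wLx/2 - wL²/12 - wx²/2 = (-11)·8·(8/3)/2 - (-11)·8²/12 - (-11)·(8/3)²/2 = -176/9 kN·m
Load 4 — point force P=-6 kN at a=24/5 m (b=L-a=16/5):
  M_4 = Pb²(3a+b)x/L³ - Pab²/L²  [x≤a] = (-6)·(16/5)²·(3·(24/5)+(16/5))·(8/3)/8³ - (-6)·(24/5)·(16/5)²/8² = -128/125 kN·m
Superposition: M = Σ M_i = -117043/10125 kN·m ≈ -11.559802 kN·m

M(8/3) = -117043/10125 kN·m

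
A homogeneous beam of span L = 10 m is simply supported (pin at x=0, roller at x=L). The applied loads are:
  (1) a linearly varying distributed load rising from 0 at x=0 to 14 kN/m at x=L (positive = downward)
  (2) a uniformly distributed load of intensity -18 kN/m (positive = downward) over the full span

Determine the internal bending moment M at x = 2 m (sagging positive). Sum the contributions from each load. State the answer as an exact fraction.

M(2) = -496/5 kN·m

Load 1 — triangular load w₀=14 kN/m (0→w₀ over full span):
  M_1 = w₀Lx/6 - w₀x³/(6L) = 14·10·2/6 - 14·2³/(6·10) = 224/5 kN·m
Load 2 — uniform load w=-18 kN/m over full span:
  M_2 = wx(L-x)/2 = (-18)·2·(10-2)/2 = -144 kN·m
Superposition: M = Σ M_i = -496/5 kN·m ≈ -99.200000 kN·m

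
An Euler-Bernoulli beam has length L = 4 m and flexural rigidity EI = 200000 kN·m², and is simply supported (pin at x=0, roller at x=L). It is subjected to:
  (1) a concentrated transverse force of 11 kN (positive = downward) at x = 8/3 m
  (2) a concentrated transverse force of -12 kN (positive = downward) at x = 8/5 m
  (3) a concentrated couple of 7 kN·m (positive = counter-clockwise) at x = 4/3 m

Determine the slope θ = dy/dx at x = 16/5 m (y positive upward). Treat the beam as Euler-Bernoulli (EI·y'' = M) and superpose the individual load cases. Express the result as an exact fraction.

θ(16/5) = -16451/1012500000 rad

Load 1 — point force P=11 kN at a=8/3 m (b=L-a=4/3):
  θ_1 = -Pa(2L²-6Lx+3x²+a²)/(6LEI)  [x>a] = -11·(8/3)·(2·4²-6·4·(16/5)+3·(16/5)²+(8/3)²)/(6·4·200000) = 539/12656250 rad
Load 2 — point force P=-12 kN at a=8/5 m (b=L-a=12/5):
  θ_2 = -Pa(2L²-6Lx+3x²+a²)/(6LEI)  [x>a] = -(-12)·(8/5)·(2·4²-6·4·(16/5)+3·(16/5)²+(8/5)²)/(6·4·200000) = -18/390625 rad
Load 3 — applied couple M₀=7 kN·m at a=4/3 m (b=L-a=8/3):
  θ_3 = (M₀x²/(2L)-M₀(x-a)+C₁)/EI  [x>a] with C₁=M₀(3b²-L²)/(6L)=14/9 = (7·(16/5)²/(2·4)-7·((16/5)-(4/3))+(14/9))/200000 = -287/22500000 rad
Superposition: θ = Σ θ_i = -16451/1012500000 rad ≈ -0.000016 rad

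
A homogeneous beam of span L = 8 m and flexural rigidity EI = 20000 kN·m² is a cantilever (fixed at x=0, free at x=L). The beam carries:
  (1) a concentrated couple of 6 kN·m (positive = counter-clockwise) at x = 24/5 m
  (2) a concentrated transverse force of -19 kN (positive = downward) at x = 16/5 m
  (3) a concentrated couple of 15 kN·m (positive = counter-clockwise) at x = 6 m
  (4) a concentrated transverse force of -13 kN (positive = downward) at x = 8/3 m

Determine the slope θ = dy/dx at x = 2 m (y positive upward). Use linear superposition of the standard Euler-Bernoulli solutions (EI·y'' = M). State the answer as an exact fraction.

Load 1 — applied couple M₀=6 kN·m at a=24/5 m (b=L-a=16/5):
  θ_1 = M₀x/EI  [x≤a] = 6·2/20000 = 3/5000 rad
Load 2 — point force P=-19 kN at a=16/5 m (b=L-a=24/5):
  θ_2 = -Px(2a-x)/(2EI)  [x≤a] = -(-19)·2·(2·(16/5)-2)/(2·20000) = 209/50000 rad
Load 3 — applied couple M₀=15 kN·m at a=6 m (b=L-a=2):
  θ_3 = M₀x/EI  [x≤a] = 15·2/20000 = 3/2000 rad
Load 4 — point force P=-13 kN at a=8/3 m (b=L-a=16/3):
  θ_4 = -Px(2a-x)/(2EI)  [x≤a] = -(-13)·2·(2·(8/3)-2)/(2·20000) = 13/6000 rad
Superposition: θ = Σ θ_i = 1267/150000 rad ≈ 0.008447 rad

θ(2) = 1267/150000 rad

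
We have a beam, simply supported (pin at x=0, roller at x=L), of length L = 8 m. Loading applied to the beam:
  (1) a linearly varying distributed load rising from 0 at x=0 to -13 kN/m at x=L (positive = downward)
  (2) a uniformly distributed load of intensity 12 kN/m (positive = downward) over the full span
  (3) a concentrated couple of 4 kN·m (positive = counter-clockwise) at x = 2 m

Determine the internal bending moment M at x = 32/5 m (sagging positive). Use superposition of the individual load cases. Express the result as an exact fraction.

Load 1 — triangular load w₀=-13 kN/m (0→w₀ over full span):
  M_1 = w₀Lx/6 - w₀x³/(6L) = (-13)·8·(32/5)/6 - (-13)·(32/5)³/(6·8) = -4992/125 kN·m
Load 2 — uniform load w=12 kN/m over full span:
  M_2 = wx(L-x)/2 = 12·(32/5)·(8-(32/5))/2 = 1536/25 kN·m
Load 3 — applied couple M₀=4 kN·m at a=2 m (b=L-a=6):
  M_3 = M₀x/L - M₀  [x>a] = 4·(32/5)/8 - 4 = -4/5 kN·m
Superposition: M = Σ M_i = 2588/125 kN·m ≈ 20.704000 kN·m

M(32/5) = 2588/125 kN·m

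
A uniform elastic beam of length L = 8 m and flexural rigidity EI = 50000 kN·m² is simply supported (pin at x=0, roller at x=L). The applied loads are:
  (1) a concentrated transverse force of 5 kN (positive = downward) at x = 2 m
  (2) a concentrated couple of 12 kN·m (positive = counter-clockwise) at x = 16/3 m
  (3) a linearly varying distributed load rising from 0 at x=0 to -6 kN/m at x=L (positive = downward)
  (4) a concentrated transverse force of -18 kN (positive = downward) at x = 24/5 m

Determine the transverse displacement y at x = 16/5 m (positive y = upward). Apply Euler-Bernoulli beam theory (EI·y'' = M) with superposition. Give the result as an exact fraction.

Load 1 — point force P=5 kN at a=2 m (b=L-a=6):
  y_1 = -Pa(L-x)(2Lx-a²-x²)/(6LEI)  [x>a] = -5·2·(8-(16/5))·(2·8·(16/5)-2²-(16/5)²)/(6·8·50000) = -231/312500 m
Load 2 — applied couple M₀=12 kN·m at a=16/3 m (b=L-a=8/3):
  y_2 = (M₀x³/(6L)+C₁x)/EI  [x≤a] with C₁=M₀(3b²-L²)/(6L)=-32/3 = (12·(16/5)³/(6·8)+(-32/3)·(16/5))/50000 = -608/1171875 m
Load 3 — triangular load w₀=-6 kN/m (0→w₀ over full span):
  y_3 = -w₀x(7L⁴-10L²x²+3x⁴)/(360LEI) = -(-6)·(16/5)·(7·8⁴-10·8²·(16/5)²+3·(16/5)⁴)/(360·8·50000) = 146048/48828125 m
Load 4 — point force P=-18 kN at a=24/5 m (b=L-a=16/5):
  y_4 = -Pbx(L²-b²-x²)/(6LEI)  [x≤a] = -(-18)·(16/5)·(16/5)·(8²-(16/5)²-(16/5)²)/(6·8·50000) = 6528/1953125 m
Superposition: y = Σ y_i = 2973851/585937500 m ≈ 0.005075 m

y(16/5) = 2973851/585937500 m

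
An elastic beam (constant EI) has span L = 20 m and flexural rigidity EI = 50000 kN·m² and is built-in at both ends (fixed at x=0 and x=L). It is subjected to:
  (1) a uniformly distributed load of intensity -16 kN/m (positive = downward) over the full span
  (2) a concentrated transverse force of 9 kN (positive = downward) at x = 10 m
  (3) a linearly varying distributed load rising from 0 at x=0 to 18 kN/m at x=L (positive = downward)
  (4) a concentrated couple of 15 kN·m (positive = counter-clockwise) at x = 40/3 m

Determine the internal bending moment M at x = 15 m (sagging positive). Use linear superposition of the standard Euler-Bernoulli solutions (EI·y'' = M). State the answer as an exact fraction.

M(15) = -95/12 kN·m

Load 1 — uniform load w=-16 kN/m over full span:
  M_1 = wLx/2 - wL²/12 - wx²/2 = (-16)·20·15/2 - (-16)·20²/12 - (-16)·15²/2 = -200/3 kN·m
Load 2 — point force P=9 kN at a=10 m (b=L-a=10):
  M_2 = Pa²(a+3b)(L-x)/L³ - Pa²b/L²  [x>a] = 9·10²·(10+3·10)·(20-15)/20³ - 9·10²·10/20² = 0 kN·m
Load 3 — triangular load w₀=18 kN/m (0→w₀ over full span):
  M_3 = 3w₀Lx/20 - w₀L²/30 - w₀x³/(6L) = 3·18·20·15/20 - 18·20²/30 - 18·15³/(6·20) = 255/4 kN·m
Load 4 — applied couple M₀=15 kN·m at a=40/3 m (b=L-a=20/3):
  M_4 = R_Ax - M_A - M₀  [x>a] with R_A=1, M_A=5 = 1·15 - 5 - 15 = -5 kN·m
Superposition: M = Σ M_i = -95/12 kN·m ≈ -7.916667 kN·m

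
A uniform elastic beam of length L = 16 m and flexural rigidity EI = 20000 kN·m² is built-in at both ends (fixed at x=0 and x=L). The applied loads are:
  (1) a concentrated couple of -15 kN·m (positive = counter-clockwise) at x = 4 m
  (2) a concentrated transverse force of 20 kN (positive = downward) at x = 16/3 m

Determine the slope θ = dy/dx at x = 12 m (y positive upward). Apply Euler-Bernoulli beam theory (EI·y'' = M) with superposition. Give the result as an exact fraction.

Load 1 — applied couple M₀=-15 kN·m at a=4 m (b=L-a=12):
  θ_1 = (R_Ax²/2 - M_Ax - M₀(x-a))/EI  [x>a] with R_A=-135/128, M_A=45/16 = ((-135/128)·12²/2 - (45/16)·12 - (-15)·(12-4))/20000 = 33/64000 rad
Load 2 — point force P=20 kN at a=16/3 m (b=L-a=32/3):
  θ_2 = Pa²(L-x)(2bL-(3b+a)(L-x))/(2L³EI)  [x>a] = 20·(16/3)²·(16-12)·(2·(32/3)·16-(3·(32/3)+(16/3))·(16-12))/(2·16³·20000) = 1/375 rad
Superposition: θ = Σ θ_i = 611/192000 rad ≈ 0.003182 rad

θ(12) = 611/192000 rad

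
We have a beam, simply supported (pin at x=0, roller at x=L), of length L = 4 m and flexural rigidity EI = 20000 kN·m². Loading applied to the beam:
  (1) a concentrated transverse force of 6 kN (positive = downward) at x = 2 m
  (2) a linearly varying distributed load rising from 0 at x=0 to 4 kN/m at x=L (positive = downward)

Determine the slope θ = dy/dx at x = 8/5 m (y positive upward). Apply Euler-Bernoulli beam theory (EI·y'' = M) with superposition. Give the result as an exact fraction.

Load 1 — point force P=6 kN at a=2 m (b=L-a=2):
  θ_1 = -Pb(L²-b²-3x²)/(6LEI)  [x≤a] = -6·2·(4²-2²-3·(8/5)²)/(6·4·20000) = -27/250000 rad
Load 2 — triangular load w₀=4 kN/m (0→w₀ over full span):
  θ_2 = -w₀(7L⁴-30L²x²+15x⁴)/(360LEI) = -4·(7·4⁴-30·4²·(8/5)²+15·(8/5)⁴)/(360·4·20000) = -323/3515625 rad
Superposition: θ = Σ θ_i = -11243/56250000 rad ≈ -0.000200 rad

θ(8/5) = -11243/56250000 rad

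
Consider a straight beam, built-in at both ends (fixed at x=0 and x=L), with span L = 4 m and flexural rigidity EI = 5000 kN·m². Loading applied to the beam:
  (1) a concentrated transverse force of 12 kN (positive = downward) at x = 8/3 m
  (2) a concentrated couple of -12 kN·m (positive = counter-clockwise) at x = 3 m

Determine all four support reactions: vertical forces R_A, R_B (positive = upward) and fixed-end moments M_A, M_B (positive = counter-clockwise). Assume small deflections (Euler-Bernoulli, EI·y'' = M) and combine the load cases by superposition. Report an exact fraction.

Load 1 — point force P=12 kN at a=8/3 m (b=L-a=4/3):
  R_A = Pb²(3a+b)/L³ = 12·(4/3)²·(3·(8/3)+(4/3))/4³ = 28/9 kN
  M_A = Pab²/L² = 12·(8/3)·(4/3)²/4² = 32/9 kN·m
  R_B = Pa²(a+3b)/L³ = 12·(8/3)²·((8/3)+3·(4/3))/4³ = 80/9 kN
  M_B = -Pa²b/L² = -12·(8/3)²·(4/3)/4² = -64/9 kN·m
Load 2 — applied couple M₀=-12 kN·m at a=3 m (b=L-a=1):
  R_A = 6M₀ab/L³ = 6·(-12)·3·1/4³ = -27/8 kN
  M_A = M₀b(2a-b)/L² = (-12)·1·(2·3-1)/4² = -15/4 kN·m
  R_B = -6M₀ab/L³ = -6·(-12)·3·1/4³ = 27/8 kN
  M_B = M₀a(2b-a)/L² = (-12)·3·(2·1-3)/4² = 9/4 kN·m
Superposition: R_A = -19/72 kN, M_A = -7/36 kN·m, R_B = 883/72 kN, M_B = -175/36 kN·m

R_A = -19/72 kN, M_A = -7/36 kN·m, R_B = 883/72 kN, M_B = -175/36 kN·m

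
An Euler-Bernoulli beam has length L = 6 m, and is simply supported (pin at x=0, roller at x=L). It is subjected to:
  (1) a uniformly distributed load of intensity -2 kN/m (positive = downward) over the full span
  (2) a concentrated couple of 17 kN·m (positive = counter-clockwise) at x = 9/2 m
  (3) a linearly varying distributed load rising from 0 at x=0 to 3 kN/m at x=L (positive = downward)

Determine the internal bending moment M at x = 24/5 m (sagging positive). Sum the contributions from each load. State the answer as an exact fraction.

Load 1 — uniform load w=-2 kN/m over full span:
  M_1 = wx(L-x)/2 = (-2)·(24/5)·(6-(24/5))/2 = -144/25 kN·m
Load 2 — applied couple M₀=17 kN·m at a=9/2 m (b=L-a=3/2):
  M_2 = M₀x/L - M₀  [x>a] = 17·(24/5)/6 - 17 = -17/5 kN·m
Load 3 — triangular load w₀=3 kN/m (0→w₀ over full span):
  M_3 = w₀Lx/6 - w₀x³/(6L) = 3·6·(24/5)/6 - 3·(24/5)³/(6·6) = 648/125 kN·m
Superposition: M = Σ M_i = -497/125 kN·m ≈ -3.976000 kN·m

M(24/5) = -497/125 kN·m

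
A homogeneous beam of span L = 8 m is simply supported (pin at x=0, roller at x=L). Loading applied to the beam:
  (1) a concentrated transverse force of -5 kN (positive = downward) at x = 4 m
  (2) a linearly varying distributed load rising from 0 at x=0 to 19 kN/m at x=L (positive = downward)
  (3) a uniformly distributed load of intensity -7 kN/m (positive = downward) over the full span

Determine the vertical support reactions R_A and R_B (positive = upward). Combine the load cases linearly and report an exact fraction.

R_A = -31/6 kN, R_B = 121/6 kN

Load 1 — point force P=-5 kN at a=4 m (b=L-a=4):
  R_A = Pb/L = (-5)·4/8 = -5/2 kN
  R_B = Pa/L = (-5)·4/8 = -5/2 kN
Load 2 — triangular load w₀=19 kN/m (0→w₀ over full span):
  R_A = w₀L/6 = 19·8/6 = 76/3 kN
  R_B = w₀L/3 = 19·8/3 = 152/3 kN
Load 3 — uniform load w=-7 kN/m over full span:
  R_A = wL/2 = (-7)·8/2 = -28 kN
  R_B = wL/2 = (-7)·8/2 = -28 kN
Superposition: R_A = -31/6 kN, R_B = 121/6 kN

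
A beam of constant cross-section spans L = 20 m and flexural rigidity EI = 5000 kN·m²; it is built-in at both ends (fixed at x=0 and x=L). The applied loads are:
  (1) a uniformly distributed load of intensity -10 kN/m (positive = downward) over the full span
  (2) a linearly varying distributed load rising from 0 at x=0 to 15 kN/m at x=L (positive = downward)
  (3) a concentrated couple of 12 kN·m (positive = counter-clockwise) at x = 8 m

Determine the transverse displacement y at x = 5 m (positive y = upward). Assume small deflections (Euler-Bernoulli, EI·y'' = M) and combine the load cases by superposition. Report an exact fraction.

Load 1 — uniform load w=-10 kN/m over full span:
  y_1 = -wx²(L-x)²/(24EI) = -(-10)·5²·(20-5)²/(24·5000) = 15/32 m
Load 2 — triangular load w₀=15 kN/m (0→w₀ over full span):
  y_2 = -w₀x²(L-x)²(x+2L)/(120LEI) = -15·5²·(20-5)²·(5+2·20)/(120·20·5000) = -81/256 m
Load 3 — applied couple M₀=12 kN·m at a=8 m (b=L-a=12):
  y_3 = (R_Ax³/6 - M_Ax²/2)/EI  [x≤a] with R_A=108/125, M_A=36/25 = ((108/125)·5³/6 - (36/25)·5²/2)/5000 = 0 m
Superposition: y = Σ y_i = 39/256 m ≈ 0.152344 m

y(5) = 39/256 m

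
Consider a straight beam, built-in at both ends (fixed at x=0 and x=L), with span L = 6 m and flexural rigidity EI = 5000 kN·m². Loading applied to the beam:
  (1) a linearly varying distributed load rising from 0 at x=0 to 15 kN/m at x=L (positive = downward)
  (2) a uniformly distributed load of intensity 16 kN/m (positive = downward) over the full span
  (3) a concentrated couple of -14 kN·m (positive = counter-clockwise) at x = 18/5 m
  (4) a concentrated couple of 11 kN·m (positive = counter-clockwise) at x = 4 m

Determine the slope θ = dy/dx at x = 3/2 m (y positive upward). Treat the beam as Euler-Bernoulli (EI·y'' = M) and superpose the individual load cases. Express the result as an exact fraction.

Load 1 — triangular load w₀=15 kN/m (0→w₀ over full span):
  θ_1 = -w₀(2x(L-x)(L-2x)(x+2L)+x²(L-x)²)/(120LEI) = -15·(2·(3/2)·(6-(3/2))·(6-2·(3/2))·((3/2)+2·6)+(3/2)²·(6-(3/2))²)/(120·6·5000) = -3159/1280000 rad
Load 2 — uniform load w=16 kN/m over full span:
  θ_2 = -wx(L-x)(L-2x)/(12EI) = -16·(3/2)·(6-(3/2))·(6-2·(3/2))/(12·5000) = -27/5000 rad
Load 3 — applied couple M₀=-14 kN·m at a=18/5 m (b=L-a=12/5):
  θ_3 = (R_Ax²/2 - M_Ax)/EI  [x≤a] with R_A=-84/25, M_A=-112/25 = ((-84/25)·(3/2)²/2 - (-112/25)·(3/2))/5000 = 147/250000 rad
Load 4 — applied couple M₀=11 kN·m at a=4 m (b=L-a=2):
  θ_4 = (R_Ax²/2 - M_Ax)/EI  [x≤a] with R_A=22/9, M_A=11/3 = ((22/9)·(3/2)²/2 - (11/3)·(3/2))/5000 = -11/20000 rad
Superposition: θ = Σ θ_i = -250559/32000000 rad ≈ -0.007830 rad

θ(3/2) = -250559/32000000 rad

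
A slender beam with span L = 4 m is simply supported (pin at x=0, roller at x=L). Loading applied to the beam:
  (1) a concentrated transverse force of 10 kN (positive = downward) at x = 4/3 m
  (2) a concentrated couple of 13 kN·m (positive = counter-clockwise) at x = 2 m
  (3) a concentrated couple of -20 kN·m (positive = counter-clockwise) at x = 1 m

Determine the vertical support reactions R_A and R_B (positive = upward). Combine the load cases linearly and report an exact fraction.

Load 1 — point force P=10 kN at a=4/3 m (b=L-a=8/3):
  R_A = Pb/L = 10·(8/3)/4 = 20/3 kN
  R_B = Pa/L = 10·(4/3)/4 = 10/3 kN
Load 2 — applied couple M₀=13 kN·m at a=2 m (b=L-a=2):
  R_A = M₀/L = 13/4 kN
  R_B = -M₀/L = -13/4 kN
Load 3 — applied couple M₀=-20 kN·m at a=1 m (b=L-a=3):
  R_A = M₀/L = (-20)/4 = -5 kN
  R_B = -M₀/L = -(-20)/4 = 5 kN
Superposition: R_A = 59/12 kN, R_B = 61/12 kN

R_A = 59/12 kN, R_B = 61/12 kN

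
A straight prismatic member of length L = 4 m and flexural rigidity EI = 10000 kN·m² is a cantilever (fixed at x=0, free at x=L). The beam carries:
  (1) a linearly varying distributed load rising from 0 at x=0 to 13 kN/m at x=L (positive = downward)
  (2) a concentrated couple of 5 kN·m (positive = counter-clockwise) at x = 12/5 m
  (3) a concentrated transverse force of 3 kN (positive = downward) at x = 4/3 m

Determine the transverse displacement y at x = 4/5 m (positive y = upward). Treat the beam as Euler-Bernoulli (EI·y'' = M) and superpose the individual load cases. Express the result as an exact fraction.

Load 1 — triangular load w₀=13 kN/m (0→w₀ over full span):
  y_1 = (w₀Lx³/12-w₀L²x²/6-w₀x⁵/(120L))/EI = (13·4·(4/5)³/12-13·4²·(4/5)²/6-13·(4/5)⁵/(120·4))/10000 = -58526/29296875 m
Load 2 — applied couple M₀=5 kN·m at a=12/5 m (b=L-a=8/5):
  y_2 = M₀x²/(2EI)  [x≤a] = 5·(4/5)²/(2·10000) = 1/6250 m
Load 3 — point force P=3 kN at a=4/3 m (b=L-a=8/3):
  y_3 = -Px²(3a-x)/(6EI)  [x≤a] = -3·(4/5)²·(3·(4/3)-(4/5))/(6·10000) = -8/78125 m
Superposition: y = Σ y_i = -113677/58593750 m ≈ -0.001940 m

y(4/5) = -113677/58593750 m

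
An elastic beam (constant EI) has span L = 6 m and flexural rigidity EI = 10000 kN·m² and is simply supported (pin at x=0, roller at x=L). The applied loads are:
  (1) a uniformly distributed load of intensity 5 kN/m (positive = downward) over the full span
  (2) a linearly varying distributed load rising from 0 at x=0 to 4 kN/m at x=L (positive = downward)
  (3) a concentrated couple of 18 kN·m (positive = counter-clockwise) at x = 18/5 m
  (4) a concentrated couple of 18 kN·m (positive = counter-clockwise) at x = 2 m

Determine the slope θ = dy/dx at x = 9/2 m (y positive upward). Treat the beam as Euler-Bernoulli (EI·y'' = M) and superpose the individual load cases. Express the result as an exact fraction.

Load 1 — uniform load w=5 kN/m over full span:
  θ_1 = -w(L³-6Lx²+4x³)/(24EI) = -5·(6³-6·6·(9/2)²+4·(9/2)³)/(24·10000) = 99/32000 rad
Load 2 — triangular load w₀=4 kN/m (0→w₀ over full span):
  θ_2 = -w₀(7L⁴-30L²x²+15x⁴)/(360LEI) = -4·(7·6⁴-30·6²·(9/2)²+15·(9/2)⁴)/(360·6·10000) = 3939/3200000 rad
Load 3 — applied couple M₀=18 kN·m at a=18/5 m (b=L-a=12/5):
  θ_3 = (M₀x²/(2L)-M₀(x-a)+C₁)/EI  [x>a] with C₁=M₀(3b²-L²)/(6L)=-234/25 = (18·(9/2)²/(2·6)-18·((9/2)-(18/5))+(-234/25))/10000 = 963/2000000 rad
Load 4 — applied couple M₀=18 kN·m at a=2 m (b=L-a=4):
  θ_4 = (M₀x²/(2L)-M₀(x-a)+C₁)/EI  [x>a] with C₁=M₀(3b²-L²)/(6L)=6 = (18·(9/2)²/(2·6)-18·((9/2)-2)+6)/10000 = -69/80000 rad
Superposition: θ = Σ θ_i = 63099/16000000 rad ≈ 0.003944 rad

θ(9/2) = 63099/16000000 rad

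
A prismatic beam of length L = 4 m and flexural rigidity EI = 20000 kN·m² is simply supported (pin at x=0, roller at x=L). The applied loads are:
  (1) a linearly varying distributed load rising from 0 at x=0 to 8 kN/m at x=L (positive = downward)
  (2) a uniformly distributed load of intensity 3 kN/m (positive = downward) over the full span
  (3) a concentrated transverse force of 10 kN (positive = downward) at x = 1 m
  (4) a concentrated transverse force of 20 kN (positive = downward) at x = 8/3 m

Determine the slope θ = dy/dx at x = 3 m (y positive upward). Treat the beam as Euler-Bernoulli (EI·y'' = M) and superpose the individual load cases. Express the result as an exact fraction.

θ(3) = 50027/32400000 rad

Load 1 — triangular load w₀=8 kN/m (0→w₀ over full span):
  θ_1 = -w₀(7L⁴-30L²x²+15x⁴)/(360LEI) = -8·(7·4⁴-30·4²·3²+15·3⁴)/(360·4·20000) = 1313/3600000 rad
Load 2 — uniform load w=3 kN/m over full span:
  θ_2 = -w(L³-6Lx²+4x³)/(24EI) = -3·(4³-6·4·3²+4·3³)/(24·20000) = 11/40000 rad
Load 3 — point force P=10 kN at a=1 m (b=L-a=3):
  θ_3 = -Pa(2L²-6Lx+3x²+a²)/(6LEI)  [x>a] = -10·1·(2·4²-6·4·3+3·3²+1²)/(6·4·20000) = 1/4000 rad
Load 4 — point force P=20 kN at a=8/3 m (b=L-a=4/3):
  θ_4 = -Pa(2L²-6Lx+3x²+a²)/(6LEI)  [x>a] = -20·(8/3)·(2·4²-6·4·3+3·3²+(8/3)²)/(6·4·20000) = 53/81000 rad
Superposition: θ = Σ θ_i = 50027/32400000 rad ≈ 0.001544 rad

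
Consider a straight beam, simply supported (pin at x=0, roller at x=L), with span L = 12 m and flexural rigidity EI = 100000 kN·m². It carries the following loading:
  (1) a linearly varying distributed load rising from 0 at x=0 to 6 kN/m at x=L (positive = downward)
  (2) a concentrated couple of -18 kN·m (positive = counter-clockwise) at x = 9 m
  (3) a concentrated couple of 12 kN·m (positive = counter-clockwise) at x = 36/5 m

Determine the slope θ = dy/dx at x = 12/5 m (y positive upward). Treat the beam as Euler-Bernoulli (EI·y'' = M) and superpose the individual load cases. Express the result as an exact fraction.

θ(12/5) = -381003/250000000 rad

Load 1 — triangular load w₀=6 kN/m (0→w₀ over full span):
  θ_1 = -w₀(7L⁴-30L²x²+15x⁴)/(360LEI) = -6·(7·12⁴-30·12²·(12/5)²+15·(12/5)⁴)/(360·12·100000) = -3276/1953125 rad
Load 2 — applied couple M₀=-18 kN·m at a=9 m (b=L-a=3):
  θ_2 = (M₀x²/(2L)+C₁)/EI  [x≤a] with C₁=M₀(3b²-L²)/(6L)=117/4 = ((-18)·(12/5)²/(2·12)+(117/4))/100000 = 2493/10000000 rad
Load 3 — applied couple M₀=12 kN·m at a=36/5 m (b=L-a=24/5):
  θ_3 = (M₀x²/(2L)+C₁)/EI  [x≤a] with C₁=M₀(3b²-L²)/(6L)=-312/25 = (12·(12/5)²/(2·12)+(-312/25))/100000 = -3/31250 rad
Superposition: θ = Σ θ_i = -381003/250000000 rad ≈ -0.001524 rad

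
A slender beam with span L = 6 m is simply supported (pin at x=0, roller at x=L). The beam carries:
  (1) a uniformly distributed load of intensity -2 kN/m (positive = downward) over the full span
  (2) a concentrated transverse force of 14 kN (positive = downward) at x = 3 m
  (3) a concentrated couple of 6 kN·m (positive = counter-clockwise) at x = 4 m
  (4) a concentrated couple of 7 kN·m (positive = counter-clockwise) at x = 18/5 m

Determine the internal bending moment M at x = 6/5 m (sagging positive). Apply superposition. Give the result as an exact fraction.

Load 1 — uniform load w=-2 kN/m over full span:
  M_1 = wx(L-x)/2 = (-2)·(6/5)·(6-(6/5))/2 = -144/25 kN·m
Load 2 — point force P=14 kN at a=3 m (b=L-a=3):
  M_2 = Pbx/L  [x≤a] = 14·3·(6/5)/6 = 42/5 kN·m
Load 3 — applied couple M₀=6 kN·m at a=4 m (b=L-a=2):
  M_3 = M₀x/L  [x≤a] = 6·(6/5)/6 = 6/5 kN·m
Load 4 — applied couple M₀=7 kN·m at a=18/5 m (b=L-a=12/5):
  M_4 = M₀x/L  [x≤a] = 7·(6/5)/6 = 7/5 kN·m
Superposition: M = Σ M_i = 131/25 kN·m ≈ 5.240000 kN·m

M(6/5) = 131/25 kN·m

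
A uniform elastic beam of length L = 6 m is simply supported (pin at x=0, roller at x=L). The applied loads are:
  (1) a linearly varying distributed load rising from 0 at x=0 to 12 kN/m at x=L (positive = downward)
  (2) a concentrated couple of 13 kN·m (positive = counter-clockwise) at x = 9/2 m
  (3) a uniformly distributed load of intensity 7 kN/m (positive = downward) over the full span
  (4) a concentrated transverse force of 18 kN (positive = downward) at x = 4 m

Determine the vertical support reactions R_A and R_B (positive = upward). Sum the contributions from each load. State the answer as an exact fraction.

R_A = 247/6 kN, R_B = 329/6 kN

Load 1 — triangular load w₀=12 kN/m (0→w₀ over full span):
  R_A = w₀L/6 = 12·6/6 = 12 kN
  R_B = w₀L/3 = 12·6/3 = 24 kN
Load 2 — applied couple M₀=13 kN·m at a=9/2 m (b=L-a=3/2):
  R_A = M₀/L = 13/6 kN
  R_B = -M₀/L = -13/6 kN
Load 3 — uniform load w=7 kN/m over full span:
  R_A = wL/2 = 7·6/2 = 21 kN
  R_B = wL/2 = 7·6/2 = 21 kN
Load 4 — point force P=18 kN at a=4 m (b=L-a=2):
  R_A = Pb/L = 18·2/6 = 6 kN
  R_B = Pa/L = 18·4/6 = 12 kN
Superposition: R_A = 247/6 kN, R_B = 329/6 kN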